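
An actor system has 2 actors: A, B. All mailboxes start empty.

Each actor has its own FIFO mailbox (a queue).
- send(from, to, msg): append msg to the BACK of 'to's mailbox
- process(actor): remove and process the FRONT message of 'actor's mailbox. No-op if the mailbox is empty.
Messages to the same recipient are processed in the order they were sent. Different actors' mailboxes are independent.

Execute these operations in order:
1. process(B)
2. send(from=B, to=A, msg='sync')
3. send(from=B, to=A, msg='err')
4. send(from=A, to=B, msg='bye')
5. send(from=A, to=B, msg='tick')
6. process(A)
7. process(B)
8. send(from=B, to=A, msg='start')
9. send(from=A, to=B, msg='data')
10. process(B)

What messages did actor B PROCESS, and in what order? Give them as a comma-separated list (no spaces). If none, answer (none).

After 1 (process(B)): A:[] B:[]
After 2 (send(from=B, to=A, msg='sync')): A:[sync] B:[]
After 3 (send(from=B, to=A, msg='err')): A:[sync,err] B:[]
After 4 (send(from=A, to=B, msg='bye')): A:[sync,err] B:[bye]
After 5 (send(from=A, to=B, msg='tick')): A:[sync,err] B:[bye,tick]
After 6 (process(A)): A:[err] B:[bye,tick]
After 7 (process(B)): A:[err] B:[tick]
After 8 (send(from=B, to=A, msg='start')): A:[err,start] B:[tick]
After 9 (send(from=A, to=B, msg='data')): A:[err,start] B:[tick,data]
After 10 (process(B)): A:[err,start] B:[data]

Answer: bye,tick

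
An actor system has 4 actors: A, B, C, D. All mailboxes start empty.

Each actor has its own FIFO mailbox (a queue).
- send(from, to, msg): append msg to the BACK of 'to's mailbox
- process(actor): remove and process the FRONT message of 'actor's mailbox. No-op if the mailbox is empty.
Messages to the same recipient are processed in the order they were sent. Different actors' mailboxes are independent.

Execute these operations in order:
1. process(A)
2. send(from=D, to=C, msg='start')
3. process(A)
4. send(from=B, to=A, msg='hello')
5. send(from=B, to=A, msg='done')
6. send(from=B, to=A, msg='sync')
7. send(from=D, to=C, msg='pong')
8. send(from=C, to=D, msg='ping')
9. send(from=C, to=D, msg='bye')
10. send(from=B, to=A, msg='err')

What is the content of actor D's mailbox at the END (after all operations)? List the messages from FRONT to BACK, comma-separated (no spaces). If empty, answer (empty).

Answer: ping,bye

Derivation:
After 1 (process(A)): A:[] B:[] C:[] D:[]
After 2 (send(from=D, to=C, msg='start')): A:[] B:[] C:[start] D:[]
After 3 (process(A)): A:[] B:[] C:[start] D:[]
After 4 (send(from=B, to=A, msg='hello')): A:[hello] B:[] C:[start] D:[]
After 5 (send(from=B, to=A, msg='done')): A:[hello,done] B:[] C:[start] D:[]
After 6 (send(from=B, to=A, msg='sync')): A:[hello,done,sync] B:[] C:[start] D:[]
After 7 (send(from=D, to=C, msg='pong')): A:[hello,done,sync] B:[] C:[start,pong] D:[]
After 8 (send(from=C, to=D, msg='ping')): A:[hello,done,sync] B:[] C:[start,pong] D:[ping]
After 9 (send(from=C, to=D, msg='bye')): A:[hello,done,sync] B:[] C:[start,pong] D:[ping,bye]
After 10 (send(from=B, to=A, msg='err')): A:[hello,done,sync,err] B:[] C:[start,pong] D:[ping,bye]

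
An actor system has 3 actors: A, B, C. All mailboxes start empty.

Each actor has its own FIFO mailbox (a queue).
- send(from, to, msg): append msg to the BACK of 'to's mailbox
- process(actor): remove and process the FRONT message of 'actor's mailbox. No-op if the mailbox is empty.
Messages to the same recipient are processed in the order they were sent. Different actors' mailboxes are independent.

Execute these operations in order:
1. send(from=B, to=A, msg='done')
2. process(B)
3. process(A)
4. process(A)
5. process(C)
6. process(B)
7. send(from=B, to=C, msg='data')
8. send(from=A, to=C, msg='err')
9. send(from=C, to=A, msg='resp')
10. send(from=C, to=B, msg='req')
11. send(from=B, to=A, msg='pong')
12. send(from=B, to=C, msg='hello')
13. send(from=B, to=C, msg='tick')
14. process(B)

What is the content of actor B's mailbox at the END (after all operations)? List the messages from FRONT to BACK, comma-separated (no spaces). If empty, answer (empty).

After 1 (send(from=B, to=A, msg='done')): A:[done] B:[] C:[]
After 2 (process(B)): A:[done] B:[] C:[]
After 3 (process(A)): A:[] B:[] C:[]
After 4 (process(A)): A:[] B:[] C:[]
After 5 (process(C)): A:[] B:[] C:[]
After 6 (process(B)): A:[] B:[] C:[]
After 7 (send(from=B, to=C, msg='data')): A:[] B:[] C:[data]
After 8 (send(from=A, to=C, msg='err')): A:[] B:[] C:[data,err]
After 9 (send(from=C, to=A, msg='resp')): A:[resp] B:[] C:[data,err]
After 10 (send(from=C, to=B, msg='req')): A:[resp] B:[req] C:[data,err]
After 11 (send(from=B, to=A, msg='pong')): A:[resp,pong] B:[req] C:[data,err]
After 12 (send(from=B, to=C, msg='hello')): A:[resp,pong] B:[req] C:[data,err,hello]
After 13 (send(from=B, to=C, msg='tick')): A:[resp,pong] B:[req] C:[data,err,hello,tick]
After 14 (process(B)): A:[resp,pong] B:[] C:[data,err,hello,tick]

Answer: (empty)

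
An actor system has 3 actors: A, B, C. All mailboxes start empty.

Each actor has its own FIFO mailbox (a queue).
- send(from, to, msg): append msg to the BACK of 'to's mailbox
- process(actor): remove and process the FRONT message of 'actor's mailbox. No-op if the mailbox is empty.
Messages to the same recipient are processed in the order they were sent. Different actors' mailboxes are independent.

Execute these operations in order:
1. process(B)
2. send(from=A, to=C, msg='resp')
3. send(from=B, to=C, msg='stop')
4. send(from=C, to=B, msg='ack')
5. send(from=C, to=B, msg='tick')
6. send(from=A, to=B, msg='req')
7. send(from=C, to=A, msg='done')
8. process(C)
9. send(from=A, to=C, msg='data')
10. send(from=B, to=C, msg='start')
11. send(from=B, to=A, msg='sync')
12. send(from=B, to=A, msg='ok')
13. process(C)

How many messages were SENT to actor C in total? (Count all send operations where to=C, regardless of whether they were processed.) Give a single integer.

After 1 (process(B)): A:[] B:[] C:[]
After 2 (send(from=A, to=C, msg='resp')): A:[] B:[] C:[resp]
After 3 (send(from=B, to=C, msg='stop')): A:[] B:[] C:[resp,stop]
After 4 (send(from=C, to=B, msg='ack')): A:[] B:[ack] C:[resp,stop]
After 5 (send(from=C, to=B, msg='tick')): A:[] B:[ack,tick] C:[resp,stop]
After 6 (send(from=A, to=B, msg='req')): A:[] B:[ack,tick,req] C:[resp,stop]
After 7 (send(from=C, to=A, msg='done')): A:[done] B:[ack,tick,req] C:[resp,stop]
After 8 (process(C)): A:[done] B:[ack,tick,req] C:[stop]
After 9 (send(from=A, to=C, msg='data')): A:[done] B:[ack,tick,req] C:[stop,data]
After 10 (send(from=B, to=C, msg='start')): A:[done] B:[ack,tick,req] C:[stop,data,start]
After 11 (send(from=B, to=A, msg='sync')): A:[done,sync] B:[ack,tick,req] C:[stop,data,start]
After 12 (send(from=B, to=A, msg='ok')): A:[done,sync,ok] B:[ack,tick,req] C:[stop,data,start]
After 13 (process(C)): A:[done,sync,ok] B:[ack,tick,req] C:[data,start]

Answer: 4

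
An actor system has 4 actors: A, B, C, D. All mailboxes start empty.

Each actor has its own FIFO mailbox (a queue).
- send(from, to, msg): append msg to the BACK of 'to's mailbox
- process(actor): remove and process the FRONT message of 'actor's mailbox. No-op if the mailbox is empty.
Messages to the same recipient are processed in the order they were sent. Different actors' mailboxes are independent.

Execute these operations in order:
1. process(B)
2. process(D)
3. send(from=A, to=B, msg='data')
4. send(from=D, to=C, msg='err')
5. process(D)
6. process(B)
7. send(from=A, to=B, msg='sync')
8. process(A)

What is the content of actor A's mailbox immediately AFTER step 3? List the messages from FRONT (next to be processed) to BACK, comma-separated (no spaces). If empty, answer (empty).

After 1 (process(B)): A:[] B:[] C:[] D:[]
After 2 (process(D)): A:[] B:[] C:[] D:[]
After 3 (send(from=A, to=B, msg='data')): A:[] B:[data] C:[] D:[]

(empty)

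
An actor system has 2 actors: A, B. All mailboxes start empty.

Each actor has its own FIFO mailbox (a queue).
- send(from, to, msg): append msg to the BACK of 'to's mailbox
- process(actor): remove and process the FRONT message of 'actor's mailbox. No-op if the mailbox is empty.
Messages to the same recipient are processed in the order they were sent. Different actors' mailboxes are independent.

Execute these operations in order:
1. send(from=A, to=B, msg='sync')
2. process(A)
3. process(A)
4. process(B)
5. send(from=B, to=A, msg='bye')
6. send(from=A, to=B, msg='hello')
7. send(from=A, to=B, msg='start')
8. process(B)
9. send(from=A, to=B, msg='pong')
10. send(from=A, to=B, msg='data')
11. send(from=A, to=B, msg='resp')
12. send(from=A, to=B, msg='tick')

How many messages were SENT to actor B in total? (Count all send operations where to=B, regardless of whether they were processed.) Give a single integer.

After 1 (send(from=A, to=B, msg='sync')): A:[] B:[sync]
After 2 (process(A)): A:[] B:[sync]
After 3 (process(A)): A:[] B:[sync]
After 4 (process(B)): A:[] B:[]
After 5 (send(from=B, to=A, msg='bye')): A:[bye] B:[]
After 6 (send(from=A, to=B, msg='hello')): A:[bye] B:[hello]
After 7 (send(from=A, to=B, msg='start')): A:[bye] B:[hello,start]
After 8 (process(B)): A:[bye] B:[start]
After 9 (send(from=A, to=B, msg='pong')): A:[bye] B:[start,pong]
After 10 (send(from=A, to=B, msg='data')): A:[bye] B:[start,pong,data]
After 11 (send(from=A, to=B, msg='resp')): A:[bye] B:[start,pong,data,resp]
After 12 (send(from=A, to=B, msg='tick')): A:[bye] B:[start,pong,data,resp,tick]

Answer: 7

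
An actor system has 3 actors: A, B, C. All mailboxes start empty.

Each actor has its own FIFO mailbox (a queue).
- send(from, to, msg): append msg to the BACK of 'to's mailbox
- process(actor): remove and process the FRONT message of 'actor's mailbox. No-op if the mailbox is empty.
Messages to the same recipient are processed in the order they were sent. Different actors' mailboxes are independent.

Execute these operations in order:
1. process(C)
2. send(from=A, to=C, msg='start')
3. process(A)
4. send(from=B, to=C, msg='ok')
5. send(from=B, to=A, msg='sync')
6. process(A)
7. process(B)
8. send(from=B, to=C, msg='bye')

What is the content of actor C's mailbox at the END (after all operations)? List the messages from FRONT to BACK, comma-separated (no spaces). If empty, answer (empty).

Answer: start,ok,bye

Derivation:
After 1 (process(C)): A:[] B:[] C:[]
After 2 (send(from=A, to=C, msg='start')): A:[] B:[] C:[start]
After 3 (process(A)): A:[] B:[] C:[start]
After 4 (send(from=B, to=C, msg='ok')): A:[] B:[] C:[start,ok]
After 5 (send(from=B, to=A, msg='sync')): A:[sync] B:[] C:[start,ok]
After 6 (process(A)): A:[] B:[] C:[start,ok]
After 7 (process(B)): A:[] B:[] C:[start,ok]
After 8 (send(from=B, to=C, msg='bye')): A:[] B:[] C:[start,ok,bye]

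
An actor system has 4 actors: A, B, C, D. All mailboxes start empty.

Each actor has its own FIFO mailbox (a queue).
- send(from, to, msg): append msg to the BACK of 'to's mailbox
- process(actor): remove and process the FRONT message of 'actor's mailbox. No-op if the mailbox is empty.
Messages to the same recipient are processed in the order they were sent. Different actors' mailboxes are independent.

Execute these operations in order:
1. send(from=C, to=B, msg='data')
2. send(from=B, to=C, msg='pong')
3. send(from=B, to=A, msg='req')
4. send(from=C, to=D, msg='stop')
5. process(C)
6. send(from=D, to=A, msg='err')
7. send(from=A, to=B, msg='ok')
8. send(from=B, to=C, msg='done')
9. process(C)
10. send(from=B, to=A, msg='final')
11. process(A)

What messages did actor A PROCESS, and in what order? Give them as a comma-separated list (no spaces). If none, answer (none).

Answer: req

Derivation:
After 1 (send(from=C, to=B, msg='data')): A:[] B:[data] C:[] D:[]
After 2 (send(from=B, to=C, msg='pong')): A:[] B:[data] C:[pong] D:[]
After 3 (send(from=B, to=A, msg='req')): A:[req] B:[data] C:[pong] D:[]
After 4 (send(from=C, to=D, msg='stop')): A:[req] B:[data] C:[pong] D:[stop]
After 5 (process(C)): A:[req] B:[data] C:[] D:[stop]
After 6 (send(from=D, to=A, msg='err')): A:[req,err] B:[data] C:[] D:[stop]
After 7 (send(from=A, to=B, msg='ok')): A:[req,err] B:[data,ok] C:[] D:[stop]
After 8 (send(from=B, to=C, msg='done')): A:[req,err] B:[data,ok] C:[done] D:[stop]
After 9 (process(C)): A:[req,err] B:[data,ok] C:[] D:[stop]
After 10 (send(from=B, to=A, msg='final')): A:[req,err,final] B:[data,ok] C:[] D:[stop]
After 11 (process(A)): A:[err,final] B:[data,ok] C:[] D:[stop]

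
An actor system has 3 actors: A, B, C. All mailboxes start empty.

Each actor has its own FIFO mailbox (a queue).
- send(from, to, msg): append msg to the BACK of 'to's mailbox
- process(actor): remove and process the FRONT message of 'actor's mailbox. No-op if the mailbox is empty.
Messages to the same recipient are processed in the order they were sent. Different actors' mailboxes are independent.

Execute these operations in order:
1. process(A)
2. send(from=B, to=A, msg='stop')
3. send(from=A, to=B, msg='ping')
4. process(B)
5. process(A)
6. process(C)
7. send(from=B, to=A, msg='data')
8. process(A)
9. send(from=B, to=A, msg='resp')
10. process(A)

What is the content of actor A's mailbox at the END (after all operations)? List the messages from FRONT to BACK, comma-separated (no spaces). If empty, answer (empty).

After 1 (process(A)): A:[] B:[] C:[]
After 2 (send(from=B, to=A, msg='stop')): A:[stop] B:[] C:[]
After 3 (send(from=A, to=B, msg='ping')): A:[stop] B:[ping] C:[]
After 4 (process(B)): A:[stop] B:[] C:[]
After 5 (process(A)): A:[] B:[] C:[]
After 6 (process(C)): A:[] B:[] C:[]
After 7 (send(from=B, to=A, msg='data')): A:[data] B:[] C:[]
After 8 (process(A)): A:[] B:[] C:[]
After 9 (send(from=B, to=A, msg='resp')): A:[resp] B:[] C:[]
After 10 (process(A)): A:[] B:[] C:[]

Answer: (empty)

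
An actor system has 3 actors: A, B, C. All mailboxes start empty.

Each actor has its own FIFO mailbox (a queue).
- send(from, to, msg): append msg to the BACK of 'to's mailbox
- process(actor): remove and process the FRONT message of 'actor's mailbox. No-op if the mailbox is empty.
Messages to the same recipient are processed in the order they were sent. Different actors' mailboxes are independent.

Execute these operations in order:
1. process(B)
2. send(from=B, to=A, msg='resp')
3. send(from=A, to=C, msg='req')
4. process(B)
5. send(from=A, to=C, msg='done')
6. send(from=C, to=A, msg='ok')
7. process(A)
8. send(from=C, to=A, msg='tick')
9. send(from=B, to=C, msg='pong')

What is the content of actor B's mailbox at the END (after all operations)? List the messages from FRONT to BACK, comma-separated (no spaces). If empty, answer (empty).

Answer: (empty)

Derivation:
After 1 (process(B)): A:[] B:[] C:[]
After 2 (send(from=B, to=A, msg='resp')): A:[resp] B:[] C:[]
After 3 (send(from=A, to=C, msg='req')): A:[resp] B:[] C:[req]
After 4 (process(B)): A:[resp] B:[] C:[req]
After 5 (send(from=A, to=C, msg='done')): A:[resp] B:[] C:[req,done]
After 6 (send(from=C, to=A, msg='ok')): A:[resp,ok] B:[] C:[req,done]
After 7 (process(A)): A:[ok] B:[] C:[req,done]
After 8 (send(from=C, to=A, msg='tick')): A:[ok,tick] B:[] C:[req,done]
After 9 (send(from=B, to=C, msg='pong')): A:[ok,tick] B:[] C:[req,done,pong]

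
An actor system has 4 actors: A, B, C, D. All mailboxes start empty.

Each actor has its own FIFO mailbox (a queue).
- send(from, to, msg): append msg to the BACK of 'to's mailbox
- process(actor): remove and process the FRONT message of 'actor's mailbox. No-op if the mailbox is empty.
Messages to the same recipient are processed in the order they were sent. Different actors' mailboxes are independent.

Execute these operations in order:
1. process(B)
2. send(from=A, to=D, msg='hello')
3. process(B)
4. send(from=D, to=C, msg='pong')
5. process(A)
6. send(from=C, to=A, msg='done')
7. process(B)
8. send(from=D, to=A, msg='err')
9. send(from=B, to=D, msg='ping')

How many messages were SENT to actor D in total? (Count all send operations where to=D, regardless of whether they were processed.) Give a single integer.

After 1 (process(B)): A:[] B:[] C:[] D:[]
After 2 (send(from=A, to=D, msg='hello')): A:[] B:[] C:[] D:[hello]
After 3 (process(B)): A:[] B:[] C:[] D:[hello]
After 4 (send(from=D, to=C, msg='pong')): A:[] B:[] C:[pong] D:[hello]
After 5 (process(A)): A:[] B:[] C:[pong] D:[hello]
After 6 (send(from=C, to=A, msg='done')): A:[done] B:[] C:[pong] D:[hello]
After 7 (process(B)): A:[done] B:[] C:[pong] D:[hello]
After 8 (send(from=D, to=A, msg='err')): A:[done,err] B:[] C:[pong] D:[hello]
After 9 (send(from=B, to=D, msg='ping')): A:[done,err] B:[] C:[pong] D:[hello,ping]

Answer: 2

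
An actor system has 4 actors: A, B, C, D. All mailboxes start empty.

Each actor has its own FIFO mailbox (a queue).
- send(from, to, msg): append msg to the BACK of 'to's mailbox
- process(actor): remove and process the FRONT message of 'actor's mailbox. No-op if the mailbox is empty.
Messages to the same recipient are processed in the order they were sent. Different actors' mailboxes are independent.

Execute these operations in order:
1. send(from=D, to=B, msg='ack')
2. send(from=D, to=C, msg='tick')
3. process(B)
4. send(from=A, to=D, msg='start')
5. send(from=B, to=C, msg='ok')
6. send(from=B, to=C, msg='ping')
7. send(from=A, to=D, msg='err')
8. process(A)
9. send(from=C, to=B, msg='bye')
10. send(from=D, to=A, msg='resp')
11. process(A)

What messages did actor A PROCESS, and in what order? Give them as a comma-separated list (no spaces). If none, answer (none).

After 1 (send(from=D, to=B, msg='ack')): A:[] B:[ack] C:[] D:[]
After 2 (send(from=D, to=C, msg='tick')): A:[] B:[ack] C:[tick] D:[]
After 3 (process(B)): A:[] B:[] C:[tick] D:[]
After 4 (send(from=A, to=D, msg='start')): A:[] B:[] C:[tick] D:[start]
After 5 (send(from=B, to=C, msg='ok')): A:[] B:[] C:[tick,ok] D:[start]
After 6 (send(from=B, to=C, msg='ping')): A:[] B:[] C:[tick,ok,ping] D:[start]
After 7 (send(from=A, to=D, msg='err')): A:[] B:[] C:[tick,ok,ping] D:[start,err]
After 8 (process(A)): A:[] B:[] C:[tick,ok,ping] D:[start,err]
After 9 (send(from=C, to=B, msg='bye')): A:[] B:[bye] C:[tick,ok,ping] D:[start,err]
After 10 (send(from=D, to=A, msg='resp')): A:[resp] B:[bye] C:[tick,ok,ping] D:[start,err]
After 11 (process(A)): A:[] B:[bye] C:[tick,ok,ping] D:[start,err]

Answer: resp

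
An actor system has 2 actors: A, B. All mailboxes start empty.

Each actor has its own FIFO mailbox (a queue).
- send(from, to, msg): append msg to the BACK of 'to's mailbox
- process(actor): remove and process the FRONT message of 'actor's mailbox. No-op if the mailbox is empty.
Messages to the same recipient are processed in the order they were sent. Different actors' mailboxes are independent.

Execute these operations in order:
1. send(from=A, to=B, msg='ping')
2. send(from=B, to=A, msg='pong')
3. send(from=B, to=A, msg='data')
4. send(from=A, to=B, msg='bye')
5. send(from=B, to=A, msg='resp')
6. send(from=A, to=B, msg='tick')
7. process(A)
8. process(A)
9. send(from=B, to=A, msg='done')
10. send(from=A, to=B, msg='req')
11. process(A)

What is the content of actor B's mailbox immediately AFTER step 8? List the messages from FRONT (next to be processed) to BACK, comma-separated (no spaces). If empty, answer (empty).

After 1 (send(from=A, to=B, msg='ping')): A:[] B:[ping]
After 2 (send(from=B, to=A, msg='pong')): A:[pong] B:[ping]
After 3 (send(from=B, to=A, msg='data')): A:[pong,data] B:[ping]
After 4 (send(from=A, to=B, msg='bye')): A:[pong,data] B:[ping,bye]
After 5 (send(from=B, to=A, msg='resp')): A:[pong,data,resp] B:[ping,bye]
After 6 (send(from=A, to=B, msg='tick')): A:[pong,data,resp] B:[ping,bye,tick]
After 7 (process(A)): A:[data,resp] B:[ping,bye,tick]
After 8 (process(A)): A:[resp] B:[ping,bye,tick]

ping,bye,tick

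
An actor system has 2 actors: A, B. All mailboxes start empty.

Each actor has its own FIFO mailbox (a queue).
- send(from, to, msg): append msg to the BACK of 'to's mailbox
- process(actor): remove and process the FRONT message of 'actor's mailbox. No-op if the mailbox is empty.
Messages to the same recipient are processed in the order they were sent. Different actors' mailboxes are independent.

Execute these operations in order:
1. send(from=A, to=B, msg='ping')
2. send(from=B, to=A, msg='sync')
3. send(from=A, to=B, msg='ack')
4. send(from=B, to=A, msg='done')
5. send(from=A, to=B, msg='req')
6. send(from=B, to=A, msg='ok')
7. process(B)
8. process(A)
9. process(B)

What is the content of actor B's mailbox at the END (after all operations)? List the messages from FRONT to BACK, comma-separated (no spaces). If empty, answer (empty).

After 1 (send(from=A, to=B, msg='ping')): A:[] B:[ping]
After 2 (send(from=B, to=A, msg='sync')): A:[sync] B:[ping]
After 3 (send(from=A, to=B, msg='ack')): A:[sync] B:[ping,ack]
After 4 (send(from=B, to=A, msg='done')): A:[sync,done] B:[ping,ack]
After 5 (send(from=A, to=B, msg='req')): A:[sync,done] B:[ping,ack,req]
After 6 (send(from=B, to=A, msg='ok')): A:[sync,done,ok] B:[ping,ack,req]
After 7 (process(B)): A:[sync,done,ok] B:[ack,req]
After 8 (process(A)): A:[done,ok] B:[ack,req]
After 9 (process(B)): A:[done,ok] B:[req]

Answer: req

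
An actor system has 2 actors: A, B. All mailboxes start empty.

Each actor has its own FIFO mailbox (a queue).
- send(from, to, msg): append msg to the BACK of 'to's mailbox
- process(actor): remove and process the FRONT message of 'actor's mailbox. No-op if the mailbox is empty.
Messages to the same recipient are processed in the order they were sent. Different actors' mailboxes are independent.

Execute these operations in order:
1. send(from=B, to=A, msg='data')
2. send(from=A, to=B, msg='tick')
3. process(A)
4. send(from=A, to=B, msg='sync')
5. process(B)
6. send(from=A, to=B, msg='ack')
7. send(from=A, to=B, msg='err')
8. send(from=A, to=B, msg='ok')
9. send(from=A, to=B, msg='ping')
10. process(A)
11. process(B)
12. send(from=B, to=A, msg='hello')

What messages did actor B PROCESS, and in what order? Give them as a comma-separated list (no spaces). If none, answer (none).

Answer: tick,sync

Derivation:
After 1 (send(from=B, to=A, msg='data')): A:[data] B:[]
After 2 (send(from=A, to=B, msg='tick')): A:[data] B:[tick]
After 3 (process(A)): A:[] B:[tick]
After 4 (send(from=A, to=B, msg='sync')): A:[] B:[tick,sync]
After 5 (process(B)): A:[] B:[sync]
After 6 (send(from=A, to=B, msg='ack')): A:[] B:[sync,ack]
After 7 (send(from=A, to=B, msg='err')): A:[] B:[sync,ack,err]
After 8 (send(from=A, to=B, msg='ok')): A:[] B:[sync,ack,err,ok]
After 9 (send(from=A, to=B, msg='ping')): A:[] B:[sync,ack,err,ok,ping]
After 10 (process(A)): A:[] B:[sync,ack,err,ok,ping]
After 11 (process(B)): A:[] B:[ack,err,ok,ping]
After 12 (send(from=B, to=A, msg='hello')): A:[hello] B:[ack,err,ok,ping]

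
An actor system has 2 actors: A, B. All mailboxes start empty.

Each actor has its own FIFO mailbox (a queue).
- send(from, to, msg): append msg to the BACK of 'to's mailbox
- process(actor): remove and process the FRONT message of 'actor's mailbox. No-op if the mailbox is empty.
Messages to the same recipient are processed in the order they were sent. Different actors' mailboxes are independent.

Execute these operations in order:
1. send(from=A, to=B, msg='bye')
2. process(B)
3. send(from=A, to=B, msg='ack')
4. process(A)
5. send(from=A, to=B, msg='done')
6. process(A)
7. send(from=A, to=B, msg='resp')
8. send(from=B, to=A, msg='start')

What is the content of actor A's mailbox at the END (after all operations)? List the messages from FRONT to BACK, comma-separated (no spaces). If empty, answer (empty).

After 1 (send(from=A, to=B, msg='bye')): A:[] B:[bye]
After 2 (process(B)): A:[] B:[]
After 3 (send(from=A, to=B, msg='ack')): A:[] B:[ack]
After 4 (process(A)): A:[] B:[ack]
After 5 (send(from=A, to=B, msg='done')): A:[] B:[ack,done]
After 6 (process(A)): A:[] B:[ack,done]
After 7 (send(from=A, to=B, msg='resp')): A:[] B:[ack,done,resp]
After 8 (send(from=B, to=A, msg='start')): A:[start] B:[ack,done,resp]

Answer: start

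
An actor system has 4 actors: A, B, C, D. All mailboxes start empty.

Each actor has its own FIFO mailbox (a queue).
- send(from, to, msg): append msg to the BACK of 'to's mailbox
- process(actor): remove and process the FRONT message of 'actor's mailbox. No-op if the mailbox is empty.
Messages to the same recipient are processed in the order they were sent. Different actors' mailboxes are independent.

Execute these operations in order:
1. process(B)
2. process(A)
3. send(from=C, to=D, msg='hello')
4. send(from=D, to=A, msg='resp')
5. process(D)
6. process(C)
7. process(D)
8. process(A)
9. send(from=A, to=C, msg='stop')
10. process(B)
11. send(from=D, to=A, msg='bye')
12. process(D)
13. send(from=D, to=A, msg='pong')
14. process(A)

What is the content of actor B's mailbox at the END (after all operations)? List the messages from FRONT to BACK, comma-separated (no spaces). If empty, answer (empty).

After 1 (process(B)): A:[] B:[] C:[] D:[]
After 2 (process(A)): A:[] B:[] C:[] D:[]
After 3 (send(from=C, to=D, msg='hello')): A:[] B:[] C:[] D:[hello]
After 4 (send(from=D, to=A, msg='resp')): A:[resp] B:[] C:[] D:[hello]
After 5 (process(D)): A:[resp] B:[] C:[] D:[]
After 6 (process(C)): A:[resp] B:[] C:[] D:[]
After 7 (process(D)): A:[resp] B:[] C:[] D:[]
After 8 (process(A)): A:[] B:[] C:[] D:[]
After 9 (send(from=A, to=C, msg='stop')): A:[] B:[] C:[stop] D:[]
After 10 (process(B)): A:[] B:[] C:[stop] D:[]
After 11 (send(from=D, to=A, msg='bye')): A:[bye] B:[] C:[stop] D:[]
After 12 (process(D)): A:[bye] B:[] C:[stop] D:[]
After 13 (send(from=D, to=A, msg='pong')): A:[bye,pong] B:[] C:[stop] D:[]
After 14 (process(A)): A:[pong] B:[] C:[stop] D:[]

Answer: (empty)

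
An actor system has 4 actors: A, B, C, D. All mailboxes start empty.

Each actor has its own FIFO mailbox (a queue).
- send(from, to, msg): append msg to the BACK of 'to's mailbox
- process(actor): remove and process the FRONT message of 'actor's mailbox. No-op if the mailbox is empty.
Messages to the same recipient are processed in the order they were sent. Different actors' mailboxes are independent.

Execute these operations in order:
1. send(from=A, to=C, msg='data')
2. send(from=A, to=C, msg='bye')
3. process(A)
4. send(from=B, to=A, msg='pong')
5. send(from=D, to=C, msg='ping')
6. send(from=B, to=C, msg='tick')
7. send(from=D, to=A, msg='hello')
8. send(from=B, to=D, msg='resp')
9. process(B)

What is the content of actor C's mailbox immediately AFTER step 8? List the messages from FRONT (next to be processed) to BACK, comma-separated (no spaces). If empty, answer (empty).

After 1 (send(from=A, to=C, msg='data')): A:[] B:[] C:[data] D:[]
After 2 (send(from=A, to=C, msg='bye')): A:[] B:[] C:[data,bye] D:[]
After 3 (process(A)): A:[] B:[] C:[data,bye] D:[]
After 4 (send(from=B, to=A, msg='pong')): A:[pong] B:[] C:[data,bye] D:[]
After 5 (send(from=D, to=C, msg='ping')): A:[pong] B:[] C:[data,bye,ping] D:[]
After 6 (send(from=B, to=C, msg='tick')): A:[pong] B:[] C:[data,bye,ping,tick] D:[]
After 7 (send(from=D, to=A, msg='hello')): A:[pong,hello] B:[] C:[data,bye,ping,tick] D:[]
After 8 (send(from=B, to=D, msg='resp')): A:[pong,hello] B:[] C:[data,bye,ping,tick] D:[resp]

data,bye,ping,tick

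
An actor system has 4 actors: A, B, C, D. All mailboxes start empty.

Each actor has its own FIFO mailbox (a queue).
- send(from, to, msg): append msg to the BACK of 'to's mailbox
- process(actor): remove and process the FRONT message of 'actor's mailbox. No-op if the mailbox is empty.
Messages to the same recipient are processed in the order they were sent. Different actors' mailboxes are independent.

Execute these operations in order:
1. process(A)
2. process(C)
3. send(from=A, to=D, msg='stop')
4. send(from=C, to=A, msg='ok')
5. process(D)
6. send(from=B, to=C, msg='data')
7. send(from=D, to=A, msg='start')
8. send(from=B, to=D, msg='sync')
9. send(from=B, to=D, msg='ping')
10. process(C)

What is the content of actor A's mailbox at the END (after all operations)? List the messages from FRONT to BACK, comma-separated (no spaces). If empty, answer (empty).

After 1 (process(A)): A:[] B:[] C:[] D:[]
After 2 (process(C)): A:[] B:[] C:[] D:[]
After 3 (send(from=A, to=D, msg='stop')): A:[] B:[] C:[] D:[stop]
After 4 (send(from=C, to=A, msg='ok')): A:[ok] B:[] C:[] D:[stop]
After 5 (process(D)): A:[ok] B:[] C:[] D:[]
After 6 (send(from=B, to=C, msg='data')): A:[ok] B:[] C:[data] D:[]
After 7 (send(from=D, to=A, msg='start')): A:[ok,start] B:[] C:[data] D:[]
After 8 (send(from=B, to=D, msg='sync')): A:[ok,start] B:[] C:[data] D:[sync]
After 9 (send(from=B, to=D, msg='ping')): A:[ok,start] B:[] C:[data] D:[sync,ping]
After 10 (process(C)): A:[ok,start] B:[] C:[] D:[sync,ping]

Answer: ok,start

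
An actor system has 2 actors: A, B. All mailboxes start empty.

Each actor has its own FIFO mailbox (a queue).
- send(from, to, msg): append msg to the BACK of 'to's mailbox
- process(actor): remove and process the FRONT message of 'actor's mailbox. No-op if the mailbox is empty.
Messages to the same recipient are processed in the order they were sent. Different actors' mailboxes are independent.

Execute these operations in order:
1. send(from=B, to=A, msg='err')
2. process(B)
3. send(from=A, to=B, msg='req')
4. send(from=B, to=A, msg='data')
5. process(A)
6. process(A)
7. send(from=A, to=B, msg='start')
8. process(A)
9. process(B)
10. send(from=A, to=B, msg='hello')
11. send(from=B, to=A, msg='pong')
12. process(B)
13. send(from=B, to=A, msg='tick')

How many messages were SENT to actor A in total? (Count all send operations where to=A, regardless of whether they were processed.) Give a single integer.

After 1 (send(from=B, to=A, msg='err')): A:[err] B:[]
After 2 (process(B)): A:[err] B:[]
After 3 (send(from=A, to=B, msg='req')): A:[err] B:[req]
After 4 (send(from=B, to=A, msg='data')): A:[err,data] B:[req]
After 5 (process(A)): A:[data] B:[req]
After 6 (process(A)): A:[] B:[req]
After 7 (send(from=A, to=B, msg='start')): A:[] B:[req,start]
After 8 (process(A)): A:[] B:[req,start]
After 9 (process(B)): A:[] B:[start]
After 10 (send(from=A, to=B, msg='hello')): A:[] B:[start,hello]
After 11 (send(from=B, to=A, msg='pong')): A:[pong] B:[start,hello]
After 12 (process(B)): A:[pong] B:[hello]
After 13 (send(from=B, to=A, msg='tick')): A:[pong,tick] B:[hello]

Answer: 4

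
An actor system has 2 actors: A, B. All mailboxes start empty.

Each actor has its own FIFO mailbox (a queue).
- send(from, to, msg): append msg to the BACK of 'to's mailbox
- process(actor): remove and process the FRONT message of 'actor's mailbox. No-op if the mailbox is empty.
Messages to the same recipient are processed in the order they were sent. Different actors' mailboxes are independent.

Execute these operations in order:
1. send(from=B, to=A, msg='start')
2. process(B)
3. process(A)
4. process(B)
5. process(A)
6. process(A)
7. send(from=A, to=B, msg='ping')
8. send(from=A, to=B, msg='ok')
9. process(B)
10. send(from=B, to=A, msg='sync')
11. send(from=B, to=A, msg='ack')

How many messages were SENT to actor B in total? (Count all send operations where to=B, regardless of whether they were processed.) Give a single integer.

Answer: 2

Derivation:
After 1 (send(from=B, to=A, msg='start')): A:[start] B:[]
After 2 (process(B)): A:[start] B:[]
After 3 (process(A)): A:[] B:[]
After 4 (process(B)): A:[] B:[]
After 5 (process(A)): A:[] B:[]
After 6 (process(A)): A:[] B:[]
After 7 (send(from=A, to=B, msg='ping')): A:[] B:[ping]
After 8 (send(from=A, to=B, msg='ok')): A:[] B:[ping,ok]
After 9 (process(B)): A:[] B:[ok]
After 10 (send(from=B, to=A, msg='sync')): A:[sync] B:[ok]
After 11 (send(from=B, to=A, msg='ack')): A:[sync,ack] B:[ok]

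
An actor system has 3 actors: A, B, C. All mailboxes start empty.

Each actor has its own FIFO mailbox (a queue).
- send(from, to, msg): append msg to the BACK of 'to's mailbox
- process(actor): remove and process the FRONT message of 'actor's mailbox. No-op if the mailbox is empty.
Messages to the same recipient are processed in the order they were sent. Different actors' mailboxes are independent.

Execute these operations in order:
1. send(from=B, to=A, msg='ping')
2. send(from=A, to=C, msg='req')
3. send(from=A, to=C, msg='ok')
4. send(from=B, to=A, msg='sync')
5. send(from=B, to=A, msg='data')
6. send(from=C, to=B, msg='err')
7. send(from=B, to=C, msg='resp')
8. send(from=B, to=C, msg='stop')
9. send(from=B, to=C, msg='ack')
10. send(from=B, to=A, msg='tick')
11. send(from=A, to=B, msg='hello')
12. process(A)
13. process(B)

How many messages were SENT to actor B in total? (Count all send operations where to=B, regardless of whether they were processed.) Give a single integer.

After 1 (send(from=B, to=A, msg='ping')): A:[ping] B:[] C:[]
After 2 (send(from=A, to=C, msg='req')): A:[ping] B:[] C:[req]
After 3 (send(from=A, to=C, msg='ok')): A:[ping] B:[] C:[req,ok]
After 4 (send(from=B, to=A, msg='sync')): A:[ping,sync] B:[] C:[req,ok]
After 5 (send(from=B, to=A, msg='data')): A:[ping,sync,data] B:[] C:[req,ok]
After 6 (send(from=C, to=B, msg='err')): A:[ping,sync,data] B:[err] C:[req,ok]
After 7 (send(from=B, to=C, msg='resp')): A:[ping,sync,data] B:[err] C:[req,ok,resp]
After 8 (send(from=B, to=C, msg='stop')): A:[ping,sync,data] B:[err] C:[req,ok,resp,stop]
After 9 (send(from=B, to=C, msg='ack')): A:[ping,sync,data] B:[err] C:[req,ok,resp,stop,ack]
After 10 (send(from=B, to=A, msg='tick')): A:[ping,sync,data,tick] B:[err] C:[req,ok,resp,stop,ack]
After 11 (send(from=A, to=B, msg='hello')): A:[ping,sync,data,tick] B:[err,hello] C:[req,ok,resp,stop,ack]
After 12 (process(A)): A:[sync,data,tick] B:[err,hello] C:[req,ok,resp,stop,ack]
After 13 (process(B)): A:[sync,data,tick] B:[hello] C:[req,ok,resp,stop,ack]

Answer: 2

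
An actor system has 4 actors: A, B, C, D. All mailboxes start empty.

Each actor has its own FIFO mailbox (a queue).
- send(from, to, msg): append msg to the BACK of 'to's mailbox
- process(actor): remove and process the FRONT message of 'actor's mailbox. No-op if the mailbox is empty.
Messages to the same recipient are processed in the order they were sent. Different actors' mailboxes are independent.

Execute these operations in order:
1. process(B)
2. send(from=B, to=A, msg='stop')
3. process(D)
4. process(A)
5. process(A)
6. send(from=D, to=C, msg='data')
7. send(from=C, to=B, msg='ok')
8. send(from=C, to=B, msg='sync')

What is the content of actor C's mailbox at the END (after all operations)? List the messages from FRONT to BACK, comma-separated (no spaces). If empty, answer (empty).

After 1 (process(B)): A:[] B:[] C:[] D:[]
After 2 (send(from=B, to=A, msg='stop')): A:[stop] B:[] C:[] D:[]
After 3 (process(D)): A:[stop] B:[] C:[] D:[]
After 4 (process(A)): A:[] B:[] C:[] D:[]
After 5 (process(A)): A:[] B:[] C:[] D:[]
After 6 (send(from=D, to=C, msg='data')): A:[] B:[] C:[data] D:[]
After 7 (send(from=C, to=B, msg='ok')): A:[] B:[ok] C:[data] D:[]
After 8 (send(from=C, to=B, msg='sync')): A:[] B:[ok,sync] C:[data] D:[]

Answer: data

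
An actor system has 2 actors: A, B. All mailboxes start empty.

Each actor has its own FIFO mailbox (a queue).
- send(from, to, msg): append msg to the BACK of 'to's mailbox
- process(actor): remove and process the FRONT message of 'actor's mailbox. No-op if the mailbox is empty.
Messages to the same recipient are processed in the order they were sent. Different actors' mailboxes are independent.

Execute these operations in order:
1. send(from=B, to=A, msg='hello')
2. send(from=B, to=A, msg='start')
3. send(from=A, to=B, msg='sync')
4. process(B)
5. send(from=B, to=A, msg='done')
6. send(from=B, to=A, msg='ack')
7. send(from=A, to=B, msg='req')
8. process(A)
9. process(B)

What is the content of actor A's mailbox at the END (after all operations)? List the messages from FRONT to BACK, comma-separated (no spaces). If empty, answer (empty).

Answer: start,done,ack

Derivation:
After 1 (send(from=B, to=A, msg='hello')): A:[hello] B:[]
After 2 (send(from=B, to=A, msg='start')): A:[hello,start] B:[]
After 3 (send(from=A, to=B, msg='sync')): A:[hello,start] B:[sync]
After 4 (process(B)): A:[hello,start] B:[]
After 5 (send(from=B, to=A, msg='done')): A:[hello,start,done] B:[]
After 6 (send(from=B, to=A, msg='ack')): A:[hello,start,done,ack] B:[]
After 7 (send(from=A, to=B, msg='req')): A:[hello,start,done,ack] B:[req]
After 8 (process(A)): A:[start,done,ack] B:[req]
After 9 (process(B)): A:[start,done,ack] B:[]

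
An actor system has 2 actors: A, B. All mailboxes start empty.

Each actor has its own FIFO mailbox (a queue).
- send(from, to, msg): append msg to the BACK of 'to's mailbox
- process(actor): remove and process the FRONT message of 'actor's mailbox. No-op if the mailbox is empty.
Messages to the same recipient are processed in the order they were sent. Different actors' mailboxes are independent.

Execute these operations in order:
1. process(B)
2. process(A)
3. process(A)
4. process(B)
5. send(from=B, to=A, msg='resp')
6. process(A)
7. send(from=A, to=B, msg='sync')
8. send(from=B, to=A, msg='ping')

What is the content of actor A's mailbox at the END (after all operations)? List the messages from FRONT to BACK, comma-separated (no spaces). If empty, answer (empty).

Answer: ping

Derivation:
After 1 (process(B)): A:[] B:[]
After 2 (process(A)): A:[] B:[]
After 3 (process(A)): A:[] B:[]
After 4 (process(B)): A:[] B:[]
After 5 (send(from=B, to=A, msg='resp')): A:[resp] B:[]
After 6 (process(A)): A:[] B:[]
After 7 (send(from=A, to=B, msg='sync')): A:[] B:[sync]
After 8 (send(from=B, to=A, msg='ping')): A:[ping] B:[sync]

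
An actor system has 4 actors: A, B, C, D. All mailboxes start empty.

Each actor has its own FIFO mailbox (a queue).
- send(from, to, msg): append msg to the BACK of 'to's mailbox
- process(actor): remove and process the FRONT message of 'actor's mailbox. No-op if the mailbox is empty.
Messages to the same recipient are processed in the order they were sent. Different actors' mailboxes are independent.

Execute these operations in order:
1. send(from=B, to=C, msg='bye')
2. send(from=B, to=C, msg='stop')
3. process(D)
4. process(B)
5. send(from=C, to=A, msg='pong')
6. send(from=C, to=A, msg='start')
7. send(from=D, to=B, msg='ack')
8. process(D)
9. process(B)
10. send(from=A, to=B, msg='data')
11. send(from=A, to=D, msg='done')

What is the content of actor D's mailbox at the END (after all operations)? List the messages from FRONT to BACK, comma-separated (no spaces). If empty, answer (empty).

After 1 (send(from=B, to=C, msg='bye')): A:[] B:[] C:[bye] D:[]
After 2 (send(from=B, to=C, msg='stop')): A:[] B:[] C:[bye,stop] D:[]
After 3 (process(D)): A:[] B:[] C:[bye,stop] D:[]
After 4 (process(B)): A:[] B:[] C:[bye,stop] D:[]
After 5 (send(from=C, to=A, msg='pong')): A:[pong] B:[] C:[bye,stop] D:[]
After 6 (send(from=C, to=A, msg='start')): A:[pong,start] B:[] C:[bye,stop] D:[]
After 7 (send(from=D, to=B, msg='ack')): A:[pong,start] B:[ack] C:[bye,stop] D:[]
After 8 (process(D)): A:[pong,start] B:[ack] C:[bye,stop] D:[]
After 9 (process(B)): A:[pong,start] B:[] C:[bye,stop] D:[]
After 10 (send(from=A, to=B, msg='data')): A:[pong,start] B:[data] C:[bye,stop] D:[]
After 11 (send(from=A, to=D, msg='done')): A:[pong,start] B:[data] C:[bye,stop] D:[done]

Answer: done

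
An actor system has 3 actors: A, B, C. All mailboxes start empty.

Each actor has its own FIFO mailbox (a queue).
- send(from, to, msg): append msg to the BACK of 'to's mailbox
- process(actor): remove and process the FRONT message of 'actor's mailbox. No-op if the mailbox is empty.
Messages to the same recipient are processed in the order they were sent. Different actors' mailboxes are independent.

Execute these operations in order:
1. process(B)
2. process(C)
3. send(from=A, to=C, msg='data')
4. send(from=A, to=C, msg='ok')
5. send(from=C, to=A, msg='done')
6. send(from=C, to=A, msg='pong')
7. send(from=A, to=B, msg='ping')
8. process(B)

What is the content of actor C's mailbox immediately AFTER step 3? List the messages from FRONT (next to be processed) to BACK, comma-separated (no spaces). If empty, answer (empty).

After 1 (process(B)): A:[] B:[] C:[]
After 2 (process(C)): A:[] B:[] C:[]
After 3 (send(from=A, to=C, msg='data')): A:[] B:[] C:[data]

data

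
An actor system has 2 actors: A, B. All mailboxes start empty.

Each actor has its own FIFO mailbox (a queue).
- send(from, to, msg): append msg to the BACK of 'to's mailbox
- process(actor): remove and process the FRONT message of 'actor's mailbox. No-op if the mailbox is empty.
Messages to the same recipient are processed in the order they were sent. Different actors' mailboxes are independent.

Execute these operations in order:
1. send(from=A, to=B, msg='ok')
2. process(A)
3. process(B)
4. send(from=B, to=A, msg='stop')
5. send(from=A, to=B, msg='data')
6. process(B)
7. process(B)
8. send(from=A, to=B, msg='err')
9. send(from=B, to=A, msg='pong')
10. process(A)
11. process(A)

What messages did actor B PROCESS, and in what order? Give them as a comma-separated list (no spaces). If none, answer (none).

After 1 (send(from=A, to=B, msg='ok')): A:[] B:[ok]
After 2 (process(A)): A:[] B:[ok]
After 3 (process(B)): A:[] B:[]
After 4 (send(from=B, to=A, msg='stop')): A:[stop] B:[]
After 5 (send(from=A, to=B, msg='data')): A:[stop] B:[data]
After 6 (process(B)): A:[stop] B:[]
After 7 (process(B)): A:[stop] B:[]
After 8 (send(from=A, to=B, msg='err')): A:[stop] B:[err]
After 9 (send(from=B, to=A, msg='pong')): A:[stop,pong] B:[err]
After 10 (process(A)): A:[pong] B:[err]
After 11 (process(A)): A:[] B:[err]

Answer: ok,data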